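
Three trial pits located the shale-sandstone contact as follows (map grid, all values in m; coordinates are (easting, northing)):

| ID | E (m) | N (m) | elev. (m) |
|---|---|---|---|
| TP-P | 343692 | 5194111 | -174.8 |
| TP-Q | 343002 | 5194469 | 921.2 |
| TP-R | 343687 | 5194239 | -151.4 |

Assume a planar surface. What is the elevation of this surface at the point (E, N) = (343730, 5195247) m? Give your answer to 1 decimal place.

Let the plane be z = a·E + b·N + c.
TP-Q−TP-P: −690a + 358b = 1096;  TP-R−TP-P: −5a + 128b = 23.4.
Solving gives a = −1.524451635, b = 0.123263608.
Then c = -174.8 − a·343692 − b·5194111 = −116477.83.
At (343730, 5195247): z = −523999.8 + 640384.9 − 116477.83 = -92.7 m.

-92.7 m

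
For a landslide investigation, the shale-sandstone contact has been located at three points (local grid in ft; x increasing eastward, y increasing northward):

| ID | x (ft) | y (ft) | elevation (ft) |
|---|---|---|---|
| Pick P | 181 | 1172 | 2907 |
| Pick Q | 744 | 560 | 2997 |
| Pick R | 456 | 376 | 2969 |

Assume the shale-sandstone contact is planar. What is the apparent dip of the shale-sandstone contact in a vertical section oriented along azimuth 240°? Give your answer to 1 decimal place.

4.9°

Two edge vectors: Pick P→Pick Q = (563, -612, 90), Pick P→Pick R = (275, -796, 62).
Normal n = (Pick P→Pick Q) × (Pick P→Pick R) = (33696, -10156, -279848).
So ∂z/∂x = −n_x/n_z = 0.12041 and ∂z/∂y = −n_y/n_z = −0.03629.
Unit vector along 240° is (sin 240°, cos 240°) = (-0.8660, -0.5000).
Slope in that direction = a·(-0.8660) + b·(-0.5000) = −0.08613.
Apparent dip = arctan|0.08613| = 4.9° (true dip is 7.2°, so apparent ≤ true as expected).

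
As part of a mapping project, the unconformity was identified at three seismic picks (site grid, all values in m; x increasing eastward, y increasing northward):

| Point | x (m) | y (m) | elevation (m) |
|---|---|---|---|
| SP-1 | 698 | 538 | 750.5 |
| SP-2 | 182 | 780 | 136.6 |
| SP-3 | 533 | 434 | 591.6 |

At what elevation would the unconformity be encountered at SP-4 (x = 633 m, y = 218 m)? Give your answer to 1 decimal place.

Let the plane be z = a·x + b·y + c.
SP-2−SP-1: −516a + 242b = −613.9;  SP-3−SP-1: −165a − 104b = −158.9.
Solving gives a = 1.09301, b = −0.20622.
Then c = 750.5 − a·698 − b·538 = 98.52.
At (633, 218): z = 691.9 − 45.0 + 98.52 = 745.4 m.

745.4 m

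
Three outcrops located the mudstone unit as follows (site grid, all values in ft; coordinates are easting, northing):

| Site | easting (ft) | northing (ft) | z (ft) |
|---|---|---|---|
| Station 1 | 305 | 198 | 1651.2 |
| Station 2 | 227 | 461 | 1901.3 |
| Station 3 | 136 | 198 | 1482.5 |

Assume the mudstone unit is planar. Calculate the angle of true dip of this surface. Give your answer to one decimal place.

58.0°

Two edge vectors: Station 1→Station 2 = (-78, 263, 250.1), Station 1→Station 3 = (-169, 0, -168.7).
Normal n = (Station 1→Station 2) × (Station 1→Station 3) = (-44368.1, -55425.5, 44447).
So ∂z/∂easting = −n_x/n_z = 0.99822 and ∂z/∂northing = −n_y/n_z = 1.24700.
Gradient magnitude |∇z| = √(a² + b²) = √(0.99645 + 1.55501) = 1.59733.
True dip = arctan(1.59733) = 58.0°, dipping toward SW (azimuth ≈ 219°).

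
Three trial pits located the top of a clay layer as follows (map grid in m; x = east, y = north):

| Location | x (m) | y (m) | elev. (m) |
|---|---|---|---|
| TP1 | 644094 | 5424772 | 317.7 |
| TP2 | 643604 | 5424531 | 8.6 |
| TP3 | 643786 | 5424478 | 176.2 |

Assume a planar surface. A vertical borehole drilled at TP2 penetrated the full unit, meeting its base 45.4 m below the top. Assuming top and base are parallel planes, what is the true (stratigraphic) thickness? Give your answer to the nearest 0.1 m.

Let the plane be z = a·x + b·y + c.
TP2−TP1: −490a − 241b = −309.1;  TP3−TP1: −308a − 294b = −141.5.
Solving gives a = 0.81301, b = −0.37043.
|∇z| = √(a²+b²) = 0.89342, so dip δ = arctan(0.89342) = 41.78°.
True thickness = vertical thickness × cos δ = 45.4 × cos 41.78° = 33.9 m.

33.9 m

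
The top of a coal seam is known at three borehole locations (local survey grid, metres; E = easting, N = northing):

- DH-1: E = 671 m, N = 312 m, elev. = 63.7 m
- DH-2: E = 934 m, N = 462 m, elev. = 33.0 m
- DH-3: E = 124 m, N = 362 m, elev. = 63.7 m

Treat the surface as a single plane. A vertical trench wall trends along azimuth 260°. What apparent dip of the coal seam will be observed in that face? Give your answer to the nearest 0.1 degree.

Let the plane be z = a·E + b·N + c.
DH-2−DH-1: 263a + 150b = −30.7;  DH-3−DH-1: −547a + 50b = 0.
Solving gives a = −0.01612, b = −0.17640.
Unit vector along 260° is (sin 260°, cos 260°) = (-0.9848, -0.1736).
Slope in that direction = a·(-0.9848) + b·(-0.1736) = 0.04651.
Apparent dip = arctan|0.04651| = 2.7° (true dip is 10.0°, so apparent ≤ true as expected).

2.7°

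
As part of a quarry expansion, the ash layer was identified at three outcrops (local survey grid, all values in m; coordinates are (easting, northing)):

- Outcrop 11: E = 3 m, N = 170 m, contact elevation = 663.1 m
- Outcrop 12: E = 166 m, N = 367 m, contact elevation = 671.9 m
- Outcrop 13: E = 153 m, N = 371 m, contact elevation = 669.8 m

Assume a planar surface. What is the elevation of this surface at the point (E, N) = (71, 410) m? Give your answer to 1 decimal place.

655.6 m

Two edge vectors: Outcrop 11→Outcrop 12 = (163, 197, 8.8), Outcrop 11→Outcrop 13 = (150, 201, 6.7).
Normal n = (Outcrop 11→Outcrop 12) × (Outcrop 11→Outcrop 13) = (-448.9, 227.9, 3213).
So ∂z/∂E = −n_x/n_z = 0.13971 and ∂z/∂N = −n_y/n_z = −0.07093.
Intercept c from Outcrop 11: 663.1 − 0.42 + 12.06 = 674.74.
At (71, 410): z = 9.9 − 29.1 + 674.74 = 655.6 m.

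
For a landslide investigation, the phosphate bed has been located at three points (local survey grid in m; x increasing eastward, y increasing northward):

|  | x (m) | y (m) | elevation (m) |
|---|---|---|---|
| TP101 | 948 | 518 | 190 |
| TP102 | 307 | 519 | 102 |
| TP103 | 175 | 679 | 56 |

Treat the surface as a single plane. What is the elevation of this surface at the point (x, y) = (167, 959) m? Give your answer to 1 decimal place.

6.1 m

Let the plane be z = a·x + b·y + c.
TP102−TP101: −641a + 1b = −88;  TP103−TP101: −773a + 161b = −134.
Solving gives a = 0.13701, b = −0.17446.
Then c = 190 − a·948 − b·518 = 150.48.
At (167, 959): z = 22.9 − 167.3 + 150.48 = 6.1 m.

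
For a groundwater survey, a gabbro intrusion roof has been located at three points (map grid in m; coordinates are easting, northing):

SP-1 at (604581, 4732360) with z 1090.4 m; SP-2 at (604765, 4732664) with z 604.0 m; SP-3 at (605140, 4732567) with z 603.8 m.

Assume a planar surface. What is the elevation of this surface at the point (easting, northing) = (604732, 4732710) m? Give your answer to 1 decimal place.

Two edge vectors: SP-1→SP-2 = (184, 304, -486.4), SP-1→SP-3 = (559, 207, -486.6).
Normal n = (SP-1→SP-2) × (SP-1→SP-3) = (-47241.6, -182363.2, -131848).
So ∂z/∂easting = −n_x/n_z = −0.358303501 and ∂z/∂northing = −n_y/n_z = −1.383132091.
Intercept c from SP-1: 1090.4 + 216623.49 + 6545478.98 = 6763192.87.
At (604732, 4732710): z = −216677.6 − 6545963.1 + 6763192.87 = 552.2 m.

552.2 m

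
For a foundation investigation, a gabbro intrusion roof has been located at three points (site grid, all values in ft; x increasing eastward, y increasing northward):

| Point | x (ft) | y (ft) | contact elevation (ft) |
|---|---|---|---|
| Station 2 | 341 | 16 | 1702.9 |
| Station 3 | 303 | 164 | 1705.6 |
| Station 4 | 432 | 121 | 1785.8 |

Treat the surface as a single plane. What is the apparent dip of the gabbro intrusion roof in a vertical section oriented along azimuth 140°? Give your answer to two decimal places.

Two edge vectors: Station 2→Station 3 = (-38, 148, 2.7), Station 2→Station 4 = (91, 105, 82.9).
Normal n = (Station 2→Station 3) × (Station 2→Station 4) = (11985.7, 3395.9, -17458).
So ∂z/∂x = −n_x/n_z = 0.68654 and ∂z/∂y = −n_y/n_z = 0.19452.
Unit vector along 140° is (sin 140°, cos 140°) = (0.6428, -0.7660).
Slope in that direction = a·(0.6428) + b·(-0.7660) = 0.29229.
Apparent dip = arctan|0.29229| = 16.29° (true dip is 35.5°, so apparent ≤ true as expected).

16.29°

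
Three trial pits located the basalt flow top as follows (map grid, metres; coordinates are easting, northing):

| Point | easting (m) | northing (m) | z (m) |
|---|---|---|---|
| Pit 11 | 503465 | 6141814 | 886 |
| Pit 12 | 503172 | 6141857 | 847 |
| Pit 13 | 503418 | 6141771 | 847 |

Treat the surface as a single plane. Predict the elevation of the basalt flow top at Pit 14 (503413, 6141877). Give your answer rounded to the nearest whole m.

915 m

Let the plane be z = a·easting + b·northing + c.
Pit 12−Pit 11: −293a + 43b = −39;  Pit 13−Pit 11: −47a − 43b = −39.
Solving gives a = 0.22941176, b = 0.65622435.
Then c = 886 − a·503465 − b·6141814 = −4145022.70.
At (503413, 6141877): z = 115488.9 + 4030449.2 − 4145022.70 = 915.4 m.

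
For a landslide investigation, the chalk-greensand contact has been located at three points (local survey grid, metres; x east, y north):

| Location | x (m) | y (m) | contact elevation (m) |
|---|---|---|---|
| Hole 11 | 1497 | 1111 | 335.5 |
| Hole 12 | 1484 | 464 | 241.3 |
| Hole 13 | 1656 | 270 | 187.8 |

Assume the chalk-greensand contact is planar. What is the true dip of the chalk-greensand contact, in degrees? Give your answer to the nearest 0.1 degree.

11.7°

Two edge vectors: Hole 11→Hole 12 = (-13, -647, -94.2), Hole 11→Hole 13 = (159, -841, -147.7).
Normal n = (Hole 11→Hole 12) × (Hole 11→Hole 13) = (16339.7, -16897.9, 113806).
So ∂z/∂x = −n_x/n_z = −0.14358 and ∂z/∂y = −n_y/n_z = 0.14848.
Gradient magnitude |∇z| = √(a² + b²) = √(0.02061 + 0.02205) = 0.20654.
True dip = arctan(0.20654) = 11.7°, dipping toward SE (azimuth ≈ 136°).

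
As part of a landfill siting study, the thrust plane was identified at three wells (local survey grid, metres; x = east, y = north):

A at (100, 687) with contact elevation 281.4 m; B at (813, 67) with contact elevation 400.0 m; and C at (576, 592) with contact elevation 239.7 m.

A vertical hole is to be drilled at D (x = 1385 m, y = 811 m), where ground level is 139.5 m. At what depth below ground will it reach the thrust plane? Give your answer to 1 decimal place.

114.9 m

Two edge vectors: A→B = (713, -620, 118.6), A→C = (476, -95, -41.7).
Normal n = (A→B) × (A→C) = (37121, 86185.7, 227385).
So ∂z/∂x = −n_x/n_z = −0.163252 and ∂z/∂y = −n_y/n_z = −0.379030.
Intercept c from A: 281.4 + 16.33 + 260.39 = 558.12.
At (1385, 811): z_contact = −226.10 − 307.39 + 558.12 = 24.62 m.
Depth below ground = 139.5 − 24.62 = 114.9 m.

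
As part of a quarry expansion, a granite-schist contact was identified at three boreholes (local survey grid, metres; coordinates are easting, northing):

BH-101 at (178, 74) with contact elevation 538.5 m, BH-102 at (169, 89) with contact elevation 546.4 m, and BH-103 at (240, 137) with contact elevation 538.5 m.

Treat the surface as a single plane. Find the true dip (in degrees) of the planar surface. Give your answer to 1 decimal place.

Let the plane be z = a·easting + b·northing + c.
BH-102−BH-101: −9a + 15b = 7.9;  BH-103−BH-101: 62a + 63b = 0.
Solving gives a = −0.33246, b = 0.32719.
Gradient magnitude |∇z| = √(a² + b²) = √(0.11053 + 0.10705) = 0.46646.
True dip = arctan(0.46646) = 25.0°, dipping toward SE (azimuth ≈ 135°).

25.0°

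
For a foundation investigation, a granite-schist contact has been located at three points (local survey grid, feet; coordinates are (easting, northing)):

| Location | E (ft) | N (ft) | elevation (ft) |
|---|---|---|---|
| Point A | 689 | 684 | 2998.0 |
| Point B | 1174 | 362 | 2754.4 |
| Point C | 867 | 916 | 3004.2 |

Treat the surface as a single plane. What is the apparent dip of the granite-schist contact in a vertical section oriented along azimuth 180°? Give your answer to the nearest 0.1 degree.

Two edge vectors: Point A→Point B = (485, -322, -243.6), Point A→Point C = (178, 232, 6.2).
Normal n = (Point A→Point B) × (Point A→Point C) = (54518.8, -46367.8, 169836).
So ∂z/∂E = −n_x/n_z = −0.32101 and ∂z/∂N = −n_y/n_z = 0.27302.
Unit vector along 180° is (sin 180°, cos 180°) = (0.0000, -1.0000).
Slope in that direction = a·(0.0000) + b·(-1.0000) = −0.27302.
Apparent dip = arctan|0.27302| = 15.3° (true dip is 22.9°, so apparent ≤ true as expected).

15.3°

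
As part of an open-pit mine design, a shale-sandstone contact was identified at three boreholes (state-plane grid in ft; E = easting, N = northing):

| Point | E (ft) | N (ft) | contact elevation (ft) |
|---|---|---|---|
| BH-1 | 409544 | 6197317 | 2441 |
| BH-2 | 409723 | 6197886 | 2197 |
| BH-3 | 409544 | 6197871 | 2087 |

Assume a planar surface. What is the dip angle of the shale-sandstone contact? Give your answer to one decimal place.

42.8°

Let the plane be z = a·E + b·N + c.
BH-2−BH-1: 179a + 569b = −244;  BH-3−BH-1: 0a + 554b = −354.
Solving gives a = 0.66807, b = −0.63899.
Gradient magnitude |∇z| = √(a² + b²) = √(0.44632 + 0.40831) = 0.92446.
True dip = arctan(0.92446) = 42.8°, dipping toward NW (azimuth ≈ 314°).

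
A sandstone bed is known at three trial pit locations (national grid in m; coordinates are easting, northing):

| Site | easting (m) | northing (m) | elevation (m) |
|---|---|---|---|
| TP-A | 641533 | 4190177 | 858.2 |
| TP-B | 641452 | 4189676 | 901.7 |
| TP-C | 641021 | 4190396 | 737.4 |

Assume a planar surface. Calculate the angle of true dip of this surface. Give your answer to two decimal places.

12.39°

Two edge vectors: TP-A→TP-B = (-81, -501, 43.5), TP-A→TP-C = (-512, 219, -120.8).
Normal n = (TP-A→TP-B) × (TP-A→TP-C) = (50994.3, -32056.8, -274251).
So ∂z/∂easting = −n_x/n_z = 0.18594 and ∂z/∂northing = −n_y/n_z = −0.11689.
Gradient magnitude |∇z| = √(a² + b²) = √(0.03457 + 0.01366) = 0.21963.
True dip = arctan(0.21963) = 12.39°, dipping toward WNW (azimuth ≈ 302°).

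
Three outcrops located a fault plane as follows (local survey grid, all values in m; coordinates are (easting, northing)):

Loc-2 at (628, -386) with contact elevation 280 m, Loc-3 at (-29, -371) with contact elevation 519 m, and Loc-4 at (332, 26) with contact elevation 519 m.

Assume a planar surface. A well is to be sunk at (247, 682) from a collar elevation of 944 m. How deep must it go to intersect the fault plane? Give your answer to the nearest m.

182 m

Let the plane be z = a·E + b·N + c.
Loc-3−Loc-2: −657a + 15b = 239;  Loc-4−Loc-2: −296a + 412b = 239.
Solving gives a = −0.35638, b = 0.32406.
Then c = 280 − a·628 − b·-386 = 628.89.
At (247, 682): z_contact = −88.0 + 221.0 + 628.89 = 761.9 m.
Depth below ground = 944 − 761.9 = 182 m.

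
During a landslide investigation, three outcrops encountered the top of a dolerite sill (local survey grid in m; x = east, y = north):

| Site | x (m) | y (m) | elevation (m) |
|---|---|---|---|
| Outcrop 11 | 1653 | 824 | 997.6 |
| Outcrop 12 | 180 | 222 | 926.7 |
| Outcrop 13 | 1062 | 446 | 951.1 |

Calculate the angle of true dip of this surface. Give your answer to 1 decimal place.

Two edge vectors: Outcrop 11→Outcrop 12 = (-1473, -602, -70.9), Outcrop 11→Outcrop 13 = (-591, -378, -46.5).
Normal n = (Outcrop 11→Outcrop 12) × (Outcrop 11→Outcrop 13) = (1192.8, -26592.6, 201012).
So ∂z/∂x = −n_x/n_z = −0.00593 and ∂z/∂y = −n_y/n_z = 0.13229.
Gradient magnitude |∇z| = √(a² + b²) = √(0.00004 + 0.01750) = 0.13243.
True dip = arctan(0.13243) = 7.5°, dipping toward S (azimuth ≈ 177°).

7.5°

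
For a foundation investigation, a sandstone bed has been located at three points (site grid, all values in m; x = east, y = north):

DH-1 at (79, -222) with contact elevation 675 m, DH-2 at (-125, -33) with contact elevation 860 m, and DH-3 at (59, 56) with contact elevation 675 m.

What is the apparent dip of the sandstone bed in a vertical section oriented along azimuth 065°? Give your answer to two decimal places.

42.31°

Two edge vectors: DH-1→DH-2 = (-204, 189, 185), DH-1→DH-3 = (-20, 278, 0).
Normal n = (DH-1→DH-2) × (DH-1→DH-3) = (-51430, -3700, -52932).
So ∂z/∂x = −n_x/n_z = −0.97162 and ∂z/∂y = −n_y/n_z = −0.06990.
Unit vector along 065° is (sin 65°, cos 65°) = (0.9063, 0.4226).
Slope in that direction = a·(0.9063) + b·(0.4226) = −0.91013.
Apparent dip = arctan|0.91013| = 42.31° (true dip is 44.2°, so apparent ≤ true as expected).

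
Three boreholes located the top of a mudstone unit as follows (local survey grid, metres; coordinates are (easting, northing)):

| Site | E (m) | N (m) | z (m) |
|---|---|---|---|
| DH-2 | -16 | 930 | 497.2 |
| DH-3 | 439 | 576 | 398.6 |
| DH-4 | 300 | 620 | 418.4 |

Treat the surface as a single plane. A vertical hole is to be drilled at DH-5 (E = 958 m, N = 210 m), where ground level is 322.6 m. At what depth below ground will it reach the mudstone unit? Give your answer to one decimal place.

30.4 m

Let the plane be z = a·E + b·N + c.
DH-3−DH-2: 455a − 354b = −98.6;  DH-4−DH-2: 316a − 310b = −78.8.
Solving gives a = −0.09151, b = 0.16091.
Then c = 497.2 − a·-16 − b·930 = 346.09.
At (958, 210): z_contact = −87.67 + 33.79 + 346.09 = 292.21 m.
Depth below ground = 322.6 − 292.21 = 30.4 m.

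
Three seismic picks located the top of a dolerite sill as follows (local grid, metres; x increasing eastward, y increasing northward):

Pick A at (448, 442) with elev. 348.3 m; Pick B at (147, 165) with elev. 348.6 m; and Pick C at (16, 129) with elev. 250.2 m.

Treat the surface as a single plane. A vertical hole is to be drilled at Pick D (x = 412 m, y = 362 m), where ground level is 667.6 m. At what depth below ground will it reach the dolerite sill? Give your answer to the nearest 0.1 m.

264.6 m

Two edge vectors: Pick A→Pick B = (-301, -277, 0.3), Pick A→Pick C = (-432, -313, -98.1).
Normal n = (Pick A→Pick B) × (Pick A→Pick C) = (27267.6, -29657.7, -25451).
So ∂z/∂x = −n_x/n_z = 1.07138 and ∂z/∂y = −n_y/n_z = −1.16529.
Intercept c from Pick A: 348.3 − 479.98 + 515.06 = 383.38.
At (412, 362): z_contact = 441.41 − 421.83 + 383.38 = 402.95 m.
Depth below ground = 667.6 − 402.95 = 264.6 m.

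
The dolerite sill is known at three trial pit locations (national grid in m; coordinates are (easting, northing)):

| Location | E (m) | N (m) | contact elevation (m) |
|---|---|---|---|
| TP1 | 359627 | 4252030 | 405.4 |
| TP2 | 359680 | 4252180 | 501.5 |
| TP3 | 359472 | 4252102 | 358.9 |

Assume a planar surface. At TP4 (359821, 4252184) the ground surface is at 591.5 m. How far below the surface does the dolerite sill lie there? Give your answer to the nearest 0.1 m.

15.8 m

Let the plane be z = a·E + b·N + c.
TP2−TP1: 53a + 150b = 96.1;  TP3−TP1: −155a + 72b = −46.5.
Solving gives a = 0.513345156, b = 0.459284711.
Then c = 405.4 − a·359627 − b·4252030 = −2137099.75.
At (359821, 4252184): z_contact = 184712.37 + 1952963.10 − 2137099.75 = 575.72 m.
Depth below ground = 591.5 − 575.72 = 15.8 m.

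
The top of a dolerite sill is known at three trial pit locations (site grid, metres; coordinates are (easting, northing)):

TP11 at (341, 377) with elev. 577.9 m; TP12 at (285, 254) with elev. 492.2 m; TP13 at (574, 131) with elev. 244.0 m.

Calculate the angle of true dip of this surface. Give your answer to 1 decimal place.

Two edge vectors: TP11→TP12 = (-56, -123, -85.7), TP11→TP13 = (233, -246, -333.9).
Normal n = (TP11→TP12) × (TP11→TP13) = (19987.5, -38666.5, 42435).
So ∂z/∂E = −n_x/n_z = −0.47101 and ∂z/∂N = −n_y/n_z = 0.91119.
Gradient magnitude |∇z| = √(a² + b²) = √(0.22185 + 0.83027) = 1.02573.
True dip = arctan(1.02573) = 45.7°, dipping toward SSE (azimuth ≈ 153°).

45.7°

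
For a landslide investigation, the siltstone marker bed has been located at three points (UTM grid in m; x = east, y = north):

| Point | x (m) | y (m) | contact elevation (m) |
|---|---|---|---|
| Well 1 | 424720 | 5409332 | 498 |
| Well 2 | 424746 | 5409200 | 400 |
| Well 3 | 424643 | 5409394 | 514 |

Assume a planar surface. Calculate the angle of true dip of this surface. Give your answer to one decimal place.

Two edge vectors: Well 1→Well 2 = (26, -132, -98), Well 1→Well 3 = (-77, 62, 16).
Normal n = (Well 1→Well 2) × (Well 1→Well 3) = (3964, 7130, -8552).
So ∂z/∂x = −n_x/n_z = 0.46352 and ∂z/∂y = −n_y/n_z = 0.83372.
Gradient magnitude |∇z| = √(a² + b²) = √(0.21485 + 0.69509) = 0.95391.
True dip = arctan(0.95391) = 43.6°, dipping toward SSW (azimuth ≈ 209°).

43.6°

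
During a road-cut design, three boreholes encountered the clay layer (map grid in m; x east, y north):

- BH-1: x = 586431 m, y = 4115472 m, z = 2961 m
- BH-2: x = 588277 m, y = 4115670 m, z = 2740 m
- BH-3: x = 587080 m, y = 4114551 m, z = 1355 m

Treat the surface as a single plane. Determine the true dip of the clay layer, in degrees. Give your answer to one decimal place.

57.5°

Two edge vectors: BH-1→BH-2 = (1846, 198, -221), BH-1→BH-3 = (649, -921, -1606).
Normal n = (BH-1→BH-2) × (BH-1→BH-3) = (-521529, 2821247, -1828668).
So ∂z/∂x = −n_x/n_z = −0.28520 and ∂z/∂y = −n_y/n_z = 1.54279.
Gradient magnitude |∇z| = √(a² + b²) = √(0.08134 + 2.38019) = 1.56893.
True dip = arctan(1.56893) = 57.5°, dipping toward S (azimuth ≈ 170°).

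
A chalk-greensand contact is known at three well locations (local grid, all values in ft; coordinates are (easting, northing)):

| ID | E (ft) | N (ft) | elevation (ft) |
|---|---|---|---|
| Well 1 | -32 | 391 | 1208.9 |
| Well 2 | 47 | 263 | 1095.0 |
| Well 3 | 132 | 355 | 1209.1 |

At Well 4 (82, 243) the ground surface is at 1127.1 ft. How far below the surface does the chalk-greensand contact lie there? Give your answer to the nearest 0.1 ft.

44.7 ft

Let the plane be z = a·E + b·N + c.
Well 2−Well 1: 79a − 128b = −113.9;  Well 3−Well 1: 164a − 36b = 0.2.
Solving gives a = 0.22735, b = 1.03016.
Then c = 1208.9 − a·-32 − b·391 = 813.38.
At (82, 243): z_contact = 18.64 + 250.33 + 813.38 = 1082.35 ft.
Depth below ground = 1127.1 − 1082.35 = 44.7 ft.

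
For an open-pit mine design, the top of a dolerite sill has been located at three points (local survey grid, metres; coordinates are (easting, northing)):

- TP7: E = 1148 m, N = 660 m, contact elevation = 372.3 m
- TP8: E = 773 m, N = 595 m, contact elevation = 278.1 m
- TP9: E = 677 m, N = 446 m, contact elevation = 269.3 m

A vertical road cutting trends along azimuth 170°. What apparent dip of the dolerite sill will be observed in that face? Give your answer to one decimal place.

9.1°

Two edge vectors: TP7→TP8 = (-375, -65, -94.2), TP7→TP9 = (-471, -214, -103).
Normal n = (TP7→TP8) × (TP7→TP9) = (-13463.8, 5743.2, 49635).
So ∂z/∂E = −n_x/n_z = 0.27126 and ∂z/∂N = −n_y/n_z = −0.11571.
Unit vector along 170° is (sin 170°, cos 170°) = (0.1736, -0.9848).
Slope in that direction = a·(0.1736) + b·(-0.9848) = 0.16105.
Apparent dip = arctan|0.16105| = 9.1° (true dip is 16.4°, so apparent ≤ true as expected).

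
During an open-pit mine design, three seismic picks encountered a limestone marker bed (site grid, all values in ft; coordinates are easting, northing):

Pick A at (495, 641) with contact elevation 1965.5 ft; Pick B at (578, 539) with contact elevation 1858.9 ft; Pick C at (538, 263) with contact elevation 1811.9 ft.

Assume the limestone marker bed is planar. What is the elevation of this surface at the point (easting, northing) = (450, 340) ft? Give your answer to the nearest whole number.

1915 ft

Let the plane be z = a·easting + b·northing + c.
Pick B−Pick A: 83a − 102b = −106.6;  Pick C−Pick A: 43a − 378b = −153.6.
Solving gives a = −0.91254, b = 0.30254.
Then c = 1965.5 − a·495 − b·641 = 2223.28.
At (450, 340): z = −410.6 + 102.9 + 2223.28 = 1915.5 ft.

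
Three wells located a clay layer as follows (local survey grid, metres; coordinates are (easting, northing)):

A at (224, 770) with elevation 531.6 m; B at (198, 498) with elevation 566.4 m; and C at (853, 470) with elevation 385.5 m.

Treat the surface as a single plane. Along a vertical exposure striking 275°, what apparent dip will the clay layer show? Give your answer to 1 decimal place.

15.1°

Let the plane be z = a·E + b·N + c.
B−A: −26a − 272b = 34.8;  C−A: 629a − 300b = −146.1.
Solving gives a = −0.28051, b = −0.10113.
Unit vector along 275° is (sin 275°, cos 275°) = (-0.9962, 0.0872).
Slope in that direction = a·(-0.9962) + b·(0.0872) = 0.27062.
Apparent dip = arctan|0.27062| = 15.1° (true dip is 16.6°, so apparent ≤ true as expected).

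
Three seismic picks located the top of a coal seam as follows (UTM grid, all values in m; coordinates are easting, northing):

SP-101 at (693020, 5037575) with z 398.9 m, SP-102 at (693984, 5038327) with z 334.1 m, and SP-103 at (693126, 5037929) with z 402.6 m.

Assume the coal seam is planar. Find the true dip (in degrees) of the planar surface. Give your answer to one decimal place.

6.1°

Let the plane be z = a·easting + b·northing + c.
SP-102−SP-101: 964a + 752b = −64.8;  SP-103−SP-101: 106a + 354b = 3.7.
Solving gives a = −0.09835, b = 0.03990.
Gradient magnitude |∇z| = √(a² + b²) = √(0.00967 + 0.00159) = 0.10613.
True dip = arctan(0.10613) = 6.1°, dipping toward ESE (azimuth ≈ 112°).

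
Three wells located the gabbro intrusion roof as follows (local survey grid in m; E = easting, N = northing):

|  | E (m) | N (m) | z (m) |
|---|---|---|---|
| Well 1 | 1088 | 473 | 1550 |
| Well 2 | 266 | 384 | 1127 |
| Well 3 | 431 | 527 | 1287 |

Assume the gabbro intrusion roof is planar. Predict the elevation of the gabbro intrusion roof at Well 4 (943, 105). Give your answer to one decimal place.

Two edge vectors: Well 1→Well 2 = (-822, -89, -423), Well 1→Well 3 = (-657, 54, -263).
Normal n = (Well 1→Well 2) × (Well 1→Well 3) = (46249, 61725, -102861).
So ∂z/∂E = −n_x/n_z = 0.449626 and ∂z/∂N = −n_y/n_z = 0.600082.
Intercept c from Well 1: 1550 − 489.19 − 283.84 = 776.97.
At (943, 105): z = 424.0 + 63.0 + 776.97 = 1264.0 m.

1264.0 m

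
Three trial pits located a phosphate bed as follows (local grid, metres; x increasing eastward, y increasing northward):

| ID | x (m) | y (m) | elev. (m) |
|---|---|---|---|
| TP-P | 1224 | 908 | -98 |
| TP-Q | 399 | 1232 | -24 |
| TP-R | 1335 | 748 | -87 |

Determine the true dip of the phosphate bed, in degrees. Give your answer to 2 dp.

Two edge vectors: TP-P→TP-Q = (-825, 324, 74), TP-P→TP-R = (111, -160, 11).
Normal n = (TP-P→TP-Q) × (TP-P→TP-R) = (15404, 17289, 96036).
So ∂z/∂x = −n_x/n_z = −0.16040 and ∂z/∂y = −n_y/n_z = −0.18003.
Gradient magnitude |∇z| = √(a² + b²) = √(0.02573 + 0.03241) = 0.24112.
True dip = arctan(0.24112) = 13.56°, dipping toward NE (azimuth ≈ 042°).

13.56°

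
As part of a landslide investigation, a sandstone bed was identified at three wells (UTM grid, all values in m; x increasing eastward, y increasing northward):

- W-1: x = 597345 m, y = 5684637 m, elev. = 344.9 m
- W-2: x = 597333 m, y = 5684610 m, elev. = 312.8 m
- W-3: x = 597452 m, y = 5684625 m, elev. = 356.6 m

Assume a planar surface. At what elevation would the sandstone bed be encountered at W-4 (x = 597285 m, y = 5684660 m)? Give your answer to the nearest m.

356 m

Let the plane be z = a·x + b·y + c.
W-2−W-1: −12a − 27b = −32.1;  W-3−W-1: 107a − 12b = 11.7.
Solving gives a = 0.23115727, b = 1.08615232.
Then c = 344.9 − a·597345 − b·5684637 = −6312117.43.
At (597285, 5684660): z = 138066.8 + 6174406.7 − 6312117.43 = 356.0 m.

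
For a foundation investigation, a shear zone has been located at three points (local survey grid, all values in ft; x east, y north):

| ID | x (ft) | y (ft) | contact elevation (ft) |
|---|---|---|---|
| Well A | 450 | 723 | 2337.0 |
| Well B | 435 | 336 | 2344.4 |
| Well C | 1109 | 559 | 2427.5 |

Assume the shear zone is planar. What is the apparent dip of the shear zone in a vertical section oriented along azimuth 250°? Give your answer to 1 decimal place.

Let the plane be z = a·x + b·y + c.
Well B−Well A: −15a − 387b = 7.4;  Well C−Well A: 659a − 164b = 90.5.
Solving gives a = 0.13130, b = −0.02421.
Unit vector along 250° is (sin 250°, cos 250°) = (-0.9397, -0.3420).
Slope in that direction = a·(-0.9397) + b·(-0.3420) = −0.11510.
Apparent dip = arctan|0.11510| = 6.6° (true dip is 7.6°, so apparent ≤ true as expected).

6.6°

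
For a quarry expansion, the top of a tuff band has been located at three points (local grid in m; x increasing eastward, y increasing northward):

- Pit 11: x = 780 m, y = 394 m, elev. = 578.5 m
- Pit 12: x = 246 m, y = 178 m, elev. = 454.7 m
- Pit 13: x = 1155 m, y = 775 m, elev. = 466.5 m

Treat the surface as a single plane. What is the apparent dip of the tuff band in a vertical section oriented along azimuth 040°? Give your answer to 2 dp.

16.17°

Two edge vectors: Pit 11→Pit 12 = (-534, -216, -123.8), Pit 11→Pit 13 = (375, 381, -112).
Normal n = (Pit 11→Pit 12) × (Pit 11→Pit 13) = (71359.8, -106233, -122454).
So ∂z/∂x = −n_x/n_z = 0.58275 and ∂z/∂y = −n_y/n_z = −0.86753.
Unit vector along 040° is (sin 40°, cos 40°) = (0.6428, 0.7660).
Slope in that direction = a·(0.6428) + b·(0.7660) = −0.28999.
Apparent dip = arctan|0.28999| = 16.17° (true dip is 46.3°, so apparent ≤ true as expected).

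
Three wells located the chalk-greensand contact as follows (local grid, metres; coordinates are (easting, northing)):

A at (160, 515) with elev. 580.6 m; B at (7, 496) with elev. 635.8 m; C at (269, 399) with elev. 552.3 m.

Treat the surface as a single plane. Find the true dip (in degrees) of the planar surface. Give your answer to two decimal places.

Two edge vectors: A→B = (-153, -19, 55.2), A→C = (109, -116, -28.3).
Normal n = (A→B) × (A→C) = (6940.9, 1686.9, 19819).
So ∂z/∂E = −n_x/n_z = −0.35021 and ∂z/∂N = −n_y/n_z = −0.08512.
Gradient magnitude |∇z| = √(a² + b²) = √(0.12265 + 0.00724) = 0.36041.
True dip = arctan(0.36041) = 19.82°, dipping toward ENE (azimuth ≈ 076°).

19.82°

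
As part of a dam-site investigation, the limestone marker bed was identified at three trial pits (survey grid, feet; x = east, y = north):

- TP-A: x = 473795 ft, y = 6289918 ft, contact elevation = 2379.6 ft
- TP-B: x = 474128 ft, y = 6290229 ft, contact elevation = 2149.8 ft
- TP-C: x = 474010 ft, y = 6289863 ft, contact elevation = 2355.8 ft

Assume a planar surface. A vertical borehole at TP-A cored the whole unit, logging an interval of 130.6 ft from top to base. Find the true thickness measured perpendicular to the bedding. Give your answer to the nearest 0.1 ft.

114.9 ft

Let the plane be z = a·x + b·y + c.
TP-B−TP-A: 333a + 311b = −229.8;  TP-C−TP-A: 215a − 55b = −23.8.
Solving gives a = −0.23528, b = −0.48699.
|∇z| = √(a²+b²) = 0.54084, so dip δ = arctan(0.54084) = 28.41°.
True thickness = vertical thickness × cos δ = 130.6 × cos 28.41° = 114.9 ft.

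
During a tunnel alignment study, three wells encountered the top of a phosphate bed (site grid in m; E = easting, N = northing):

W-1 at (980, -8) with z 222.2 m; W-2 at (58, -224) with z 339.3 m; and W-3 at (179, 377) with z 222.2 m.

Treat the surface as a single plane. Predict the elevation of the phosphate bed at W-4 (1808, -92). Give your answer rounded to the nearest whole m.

Let the plane be z = a·E + b·N + c.
W-2−W-1: −922a − 216b = 117.1;  W-3−W-1: −801a + 385b = 0.
Solving gives a = −0.08539, b = −0.17765.
Then c = 222.2 − a·980 − b·-8 = 304.46.
At (1808, -92): z = −154.4 + 16.3 + 304.46 = 166.4 m.

166 m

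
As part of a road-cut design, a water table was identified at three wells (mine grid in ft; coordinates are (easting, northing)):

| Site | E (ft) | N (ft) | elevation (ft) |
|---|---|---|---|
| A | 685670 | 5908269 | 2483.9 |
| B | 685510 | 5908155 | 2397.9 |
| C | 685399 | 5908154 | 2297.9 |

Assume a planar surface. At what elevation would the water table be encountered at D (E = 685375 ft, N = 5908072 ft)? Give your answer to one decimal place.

2318.5 ft

Two edge vectors: A→B = (-160, -114, -86), A→C = (-271, -115, -186).
Normal n = (A→B) × (A→C) = (11314, -6454, -12494).
So ∂z/∂E = −n_x/n_z = 0.905554666 and ∂z/∂N = −n_y/n_z = −0.516567953.
Intercept c from A: 2483.9 − 620911.67 + 3052022.42 = 2433594.65.
At (685375, 5908072): z = 620644.5 − 3051920.7 + 2433594.65 = 2318.5 ft.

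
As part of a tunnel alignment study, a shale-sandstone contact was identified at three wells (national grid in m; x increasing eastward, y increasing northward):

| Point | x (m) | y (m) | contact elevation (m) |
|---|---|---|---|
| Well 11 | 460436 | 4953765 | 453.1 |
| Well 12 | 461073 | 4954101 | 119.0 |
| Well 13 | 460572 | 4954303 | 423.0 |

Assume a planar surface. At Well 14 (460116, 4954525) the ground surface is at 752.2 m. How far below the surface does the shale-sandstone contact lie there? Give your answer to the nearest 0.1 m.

Two edge vectors: Well 11→Well 12 = (637, 336, -334.1), Well 11→Well 13 = (136, 538, -30.1).
Normal n = (Well 11→Well 12) × (Well 11→Well 13) = (169632.2, -26263.9, 297010).
So ∂z/∂x = −n_x/n_z = −0.571132958 and ∂z/∂y = −n_y/n_z = 0.088427662.
Intercept c from Well 11: 453.1 + 262970.17 − 438049.86 = −174626.58.
At (460116, 4954525): z_contact = −262787.41 + 438117.06 − 174626.58 = 703.07 m.
Depth below ground = 752.2 − 703.07 = 49.1 m.

49.1 m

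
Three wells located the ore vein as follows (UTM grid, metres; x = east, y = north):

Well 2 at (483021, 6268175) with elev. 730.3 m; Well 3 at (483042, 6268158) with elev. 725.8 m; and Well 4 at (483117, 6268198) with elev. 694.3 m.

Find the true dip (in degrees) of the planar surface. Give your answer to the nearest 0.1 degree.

Let the plane be z = a·x + b·y + c.
Well 3−Well 2: 21a − 17b = −4.5;  Well 4−Well 2: 96a + 23b = −36.
Solving gives a = −0.33830, b = −0.15319.
Gradient magnitude |∇z| = √(a² + b²) = √(0.11445 + 0.02347) = 0.37137.
True dip = arctan(0.37137) = 20.4°, dipping toward ENE (azimuth ≈ 066°).

20.4°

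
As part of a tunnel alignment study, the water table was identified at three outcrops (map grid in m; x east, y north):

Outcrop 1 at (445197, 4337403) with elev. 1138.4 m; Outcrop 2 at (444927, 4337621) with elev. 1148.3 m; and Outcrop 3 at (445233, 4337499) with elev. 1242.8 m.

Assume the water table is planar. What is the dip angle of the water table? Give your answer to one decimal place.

Two edge vectors: Outcrop 1→Outcrop 2 = (-270, 218, 9.9), Outcrop 1→Outcrop 3 = (36, 96, 104.4).
Normal n = (Outcrop 1→Outcrop 2) × (Outcrop 1→Outcrop 3) = (21808.8, 28544.4, -33768).
So ∂z/∂x = −n_x/n_z = 0.64584 and ∂z/∂y = −n_y/n_z = 0.84531.
Gradient magnitude |∇z| = √(a² + b²) = √(0.41711 + 0.71455) = 1.06379.
True dip = arctan(1.06379) = 46.8°, dipping toward SW (azimuth ≈ 217°).

46.8°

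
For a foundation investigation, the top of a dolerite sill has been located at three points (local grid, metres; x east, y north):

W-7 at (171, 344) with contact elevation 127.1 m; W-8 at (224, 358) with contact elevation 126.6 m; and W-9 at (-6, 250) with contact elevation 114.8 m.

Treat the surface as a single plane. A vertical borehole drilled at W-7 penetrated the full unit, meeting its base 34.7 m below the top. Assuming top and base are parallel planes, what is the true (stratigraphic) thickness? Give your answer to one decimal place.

33.2 m

Let the plane be z = a·x + b·y + c.
W-8−W-7: 53a + 14b = −0.5;  W-9−W-7: −177a − 94b = −12.3.
Solving gives a = −0.08754, b = 0.29569.
|∇z| = √(a²+b²) = 0.30837, so dip δ = arctan(0.30837) = 17.14°.
True thickness = vertical thickness × cos δ = 34.7 × cos 17.14° = 33.2 m.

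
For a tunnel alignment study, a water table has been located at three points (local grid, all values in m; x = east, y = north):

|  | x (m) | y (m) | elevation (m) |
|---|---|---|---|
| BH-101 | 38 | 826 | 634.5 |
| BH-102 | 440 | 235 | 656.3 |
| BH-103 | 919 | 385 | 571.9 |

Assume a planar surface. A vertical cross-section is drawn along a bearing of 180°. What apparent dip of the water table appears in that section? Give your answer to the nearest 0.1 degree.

7.4°

Let the plane be z = a·x + b·y + c.
BH-102−BH-101: 402a − 591b = 21.8;  BH-103−BH-101: 881a − 441b = −62.6.
Solving gives a = −0.13574, b = −0.12921.
Unit vector along 180° is (sin 180°, cos 180°) = (0.0000, -1.0000).
Slope in that direction = a·(0.0000) + b·(-1.0000) = 0.12921.
Apparent dip = arctan|0.12921| = 7.4° (true dip is 10.6°, so apparent ≤ true as expected).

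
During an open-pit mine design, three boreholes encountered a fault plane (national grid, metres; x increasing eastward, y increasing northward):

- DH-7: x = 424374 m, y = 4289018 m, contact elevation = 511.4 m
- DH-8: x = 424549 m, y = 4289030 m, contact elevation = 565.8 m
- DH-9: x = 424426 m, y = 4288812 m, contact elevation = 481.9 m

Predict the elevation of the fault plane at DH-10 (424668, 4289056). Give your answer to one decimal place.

606.7 m

Let the plane be z = a·x + b·y + c.
DH-8−DH-7: 175a + 12b = 54.4;  DH-9−DH-7: 52a − 206b = −29.5.
Solving gives a = 0.295915362, b = 0.217900965.
Then c = 511.4 − a·424374 − b·4289018 = −1059648.55.
At (424668, 4289056): z = 125665.8 + 934589.4 − 1059648.55 = 606.7 m.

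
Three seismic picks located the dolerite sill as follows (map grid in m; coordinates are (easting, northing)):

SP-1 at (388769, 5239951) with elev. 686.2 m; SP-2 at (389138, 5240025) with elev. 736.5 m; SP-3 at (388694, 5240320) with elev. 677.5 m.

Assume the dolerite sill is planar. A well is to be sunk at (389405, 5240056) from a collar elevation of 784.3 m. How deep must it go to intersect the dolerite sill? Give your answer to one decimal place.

11.5 m

Two edge vectors: SP-1→SP-2 = (369, 74, 50.3), SP-1→SP-3 = (-75, 369, -8.7).
Normal n = (SP-1→SP-2) × (SP-1→SP-3) = (-19204.5, -562.2, 141711).
So ∂z/∂E = −n_x/n_z = 0.135518767 and ∂z/∂N = −n_y/n_z = 0.003967229.
Intercept c from SP-1: 686.2 − 52685.50 − 20788.09 = −72787.38.
At (389405, 5240056): z_contact = 52771.69 + 20788.50 − 72787.38 = 772.81 m.
Depth below ground = 784.3 − 772.81 = 11.5 m.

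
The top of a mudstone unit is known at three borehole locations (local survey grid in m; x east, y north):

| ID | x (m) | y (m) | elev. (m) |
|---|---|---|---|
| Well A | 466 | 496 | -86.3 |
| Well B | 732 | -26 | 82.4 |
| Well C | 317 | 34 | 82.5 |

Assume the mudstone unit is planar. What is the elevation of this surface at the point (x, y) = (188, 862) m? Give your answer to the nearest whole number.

Two edge vectors: Well A→Well B = (266, -522, 168.7), Well A→Well C = (-149, -462, 168.8).
Normal n = (Well A→Well B) × (Well A→Well C) = (-10174.2, -70037.1, -200670).
So ∂z/∂x = −n_x/n_z = −0.05070 and ∂z/∂y = −n_y/n_z = −0.34902.
Intercept c from Well A: -86.3 + 23.63 + 173.11 = 110.44.
At (188, 862): z = −9.5 − 300.9 + 110.44 = -199.9 m.

-200 m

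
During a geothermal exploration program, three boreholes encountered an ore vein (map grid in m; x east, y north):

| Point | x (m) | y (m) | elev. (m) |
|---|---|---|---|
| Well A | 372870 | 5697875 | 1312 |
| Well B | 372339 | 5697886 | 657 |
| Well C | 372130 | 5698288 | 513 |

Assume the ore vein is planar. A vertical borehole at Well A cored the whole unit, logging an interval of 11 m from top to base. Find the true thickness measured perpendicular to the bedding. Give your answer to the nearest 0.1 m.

6.8 m

Two edge vectors: Well A→Well B = (-531, 11, -655), Well A→Well C = (-740, 413, -799).
Normal n = (Well A→Well B) × (Well A→Well C) = (261726, 60431, -211163).
So ∂z/∂x = −n_x/n_z = 1.23945 and ∂z/∂y = −n_y/n_z = 0.28618.
|∇z| = √(a²+b²) = 1.27206, so dip δ = arctan(1.27206) = 51.83°.
True thickness = vertical thickness × cos δ = 11 × cos 51.83° = 6.8 m.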